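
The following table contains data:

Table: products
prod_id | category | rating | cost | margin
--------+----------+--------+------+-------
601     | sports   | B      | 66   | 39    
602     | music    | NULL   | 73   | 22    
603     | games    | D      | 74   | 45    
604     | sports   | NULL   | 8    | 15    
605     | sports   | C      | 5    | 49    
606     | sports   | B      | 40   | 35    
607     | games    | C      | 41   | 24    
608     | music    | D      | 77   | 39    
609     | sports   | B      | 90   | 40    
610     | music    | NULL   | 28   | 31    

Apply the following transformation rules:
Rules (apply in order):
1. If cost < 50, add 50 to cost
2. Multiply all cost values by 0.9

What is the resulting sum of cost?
676.8

Step 1: Apply Rule 1 - Add 50 to records with cost < 50
  - 5 records affected: 122 + (5 × 50) = 372
  - Unaffected records: 380
  - Sum after Rule 1: 752
Step 2: Apply Rule 2 - Multiply all by 0.9
  - 752 × 0.9 = 676.8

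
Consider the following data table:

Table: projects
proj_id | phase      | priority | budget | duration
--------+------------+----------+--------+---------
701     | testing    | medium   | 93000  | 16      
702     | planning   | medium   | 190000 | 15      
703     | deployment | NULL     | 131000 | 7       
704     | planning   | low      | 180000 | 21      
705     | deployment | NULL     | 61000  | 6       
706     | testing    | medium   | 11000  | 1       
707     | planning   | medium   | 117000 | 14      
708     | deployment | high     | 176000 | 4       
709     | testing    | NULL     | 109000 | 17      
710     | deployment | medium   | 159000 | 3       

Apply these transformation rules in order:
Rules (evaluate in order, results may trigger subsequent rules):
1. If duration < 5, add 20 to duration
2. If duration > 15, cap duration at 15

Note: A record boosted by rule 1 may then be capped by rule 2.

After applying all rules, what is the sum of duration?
132

Step 1: Apply rule 1 to records with duration < 5
  - 3 records get bonus of 20
  - Of these, 3 records then exceed 15 and get capped
Step 2: Apply rule 2 to records with duration > 15
  - 3 records (original) are capped
Step 3: Calculate final sum = 132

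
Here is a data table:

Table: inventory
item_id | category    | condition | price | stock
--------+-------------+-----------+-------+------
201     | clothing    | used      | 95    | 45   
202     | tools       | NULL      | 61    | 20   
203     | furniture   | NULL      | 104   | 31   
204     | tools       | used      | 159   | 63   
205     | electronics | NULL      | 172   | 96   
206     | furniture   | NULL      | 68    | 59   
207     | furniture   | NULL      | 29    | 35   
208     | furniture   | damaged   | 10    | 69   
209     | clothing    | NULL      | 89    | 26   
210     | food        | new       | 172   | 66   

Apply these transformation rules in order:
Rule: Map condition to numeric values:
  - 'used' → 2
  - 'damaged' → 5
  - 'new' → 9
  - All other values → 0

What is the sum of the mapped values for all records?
18

Step 1: Apply mapping to each record
Step 2: Count by status:
  'used': 2 records × 2 = 4
  'damaged': 1 records × 5 = 5
  'new': 1 records × 9 = 9
Step 3: Sum all mapped values = 18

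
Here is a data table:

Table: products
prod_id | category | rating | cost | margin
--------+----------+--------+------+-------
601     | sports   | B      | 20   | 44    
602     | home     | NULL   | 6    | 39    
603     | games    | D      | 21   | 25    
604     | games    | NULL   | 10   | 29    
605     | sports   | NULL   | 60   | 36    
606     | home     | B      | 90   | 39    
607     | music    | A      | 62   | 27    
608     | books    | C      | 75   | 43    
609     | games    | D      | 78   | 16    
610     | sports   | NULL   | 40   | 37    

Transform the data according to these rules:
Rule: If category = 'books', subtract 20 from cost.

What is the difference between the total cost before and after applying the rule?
20

Step 1: Original sum of cost = 462
Step 2: 1 records have category = 'books'
Step 3: Each affected record changes by -20
Step 4: Total change = 1 × -20 = -20
Step 5: New sum = 462 + -20 = 442
Step 6: Difference = |442 - 462| = 20
        (Sum decreased by 20)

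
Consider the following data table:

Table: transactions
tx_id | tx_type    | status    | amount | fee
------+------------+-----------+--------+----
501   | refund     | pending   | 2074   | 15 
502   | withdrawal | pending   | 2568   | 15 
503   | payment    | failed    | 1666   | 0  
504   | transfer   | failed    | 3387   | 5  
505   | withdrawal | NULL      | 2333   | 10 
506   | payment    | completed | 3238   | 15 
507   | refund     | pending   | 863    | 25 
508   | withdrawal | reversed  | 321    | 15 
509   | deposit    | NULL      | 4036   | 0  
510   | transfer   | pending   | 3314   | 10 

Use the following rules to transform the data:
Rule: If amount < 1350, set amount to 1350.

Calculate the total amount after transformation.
25316

Step 1: 2 records have amount < 1350
Step 2: These records originally summed to 1184
Step 3: After setting to minimum: 2 × 1350 = 2700
Step 4: Unaffected records sum: 22616
Step 5: Final sum = 2700 + 22616 = 25316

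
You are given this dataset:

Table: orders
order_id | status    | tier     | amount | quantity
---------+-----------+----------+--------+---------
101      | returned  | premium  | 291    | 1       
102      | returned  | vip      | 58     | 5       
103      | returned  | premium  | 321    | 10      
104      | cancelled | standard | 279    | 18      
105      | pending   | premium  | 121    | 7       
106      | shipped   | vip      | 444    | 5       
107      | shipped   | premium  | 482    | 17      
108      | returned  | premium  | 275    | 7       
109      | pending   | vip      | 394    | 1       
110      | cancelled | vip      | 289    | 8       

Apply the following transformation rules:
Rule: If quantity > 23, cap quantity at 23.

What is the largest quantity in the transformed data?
18

Step 1: Original maximum quantity = 18
Step 2: Check cap of 23 against maximum
Step 3: No records exceed the cap (max 18 <= cap 23), so no capping applies
Step 4: Maximum after transformation = 18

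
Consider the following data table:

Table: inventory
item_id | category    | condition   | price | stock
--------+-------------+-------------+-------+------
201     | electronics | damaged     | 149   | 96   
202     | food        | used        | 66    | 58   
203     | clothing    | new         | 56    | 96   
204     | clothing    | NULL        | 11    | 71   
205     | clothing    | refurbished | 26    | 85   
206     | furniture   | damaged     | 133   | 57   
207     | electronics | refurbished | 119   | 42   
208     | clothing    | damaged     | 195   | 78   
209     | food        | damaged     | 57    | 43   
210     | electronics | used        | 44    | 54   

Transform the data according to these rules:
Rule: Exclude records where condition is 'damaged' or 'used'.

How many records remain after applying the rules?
4

Step 1: Count records to exclude
  - 4 (damaged) + 2 (used) = 6 records
Step 2: Total records: 10
Step 3: Remaining = 10 - 6 = 4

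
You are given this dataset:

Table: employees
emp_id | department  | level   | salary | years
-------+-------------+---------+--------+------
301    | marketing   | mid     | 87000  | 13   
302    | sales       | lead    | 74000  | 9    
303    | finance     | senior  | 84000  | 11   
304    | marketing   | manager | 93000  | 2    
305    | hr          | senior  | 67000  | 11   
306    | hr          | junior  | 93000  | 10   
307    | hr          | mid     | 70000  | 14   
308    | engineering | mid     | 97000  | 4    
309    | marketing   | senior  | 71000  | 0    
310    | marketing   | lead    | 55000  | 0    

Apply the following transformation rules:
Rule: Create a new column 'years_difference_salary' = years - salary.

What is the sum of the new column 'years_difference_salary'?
-790926

Step 1: For each record, compute years - salary
Example calculations:
  13 - 87000 = -86987
  9 - 74000 = -73991
  11 - 84000 = -83989
  ...
Step 2: Sum all derived values
Step 3: Total = -790926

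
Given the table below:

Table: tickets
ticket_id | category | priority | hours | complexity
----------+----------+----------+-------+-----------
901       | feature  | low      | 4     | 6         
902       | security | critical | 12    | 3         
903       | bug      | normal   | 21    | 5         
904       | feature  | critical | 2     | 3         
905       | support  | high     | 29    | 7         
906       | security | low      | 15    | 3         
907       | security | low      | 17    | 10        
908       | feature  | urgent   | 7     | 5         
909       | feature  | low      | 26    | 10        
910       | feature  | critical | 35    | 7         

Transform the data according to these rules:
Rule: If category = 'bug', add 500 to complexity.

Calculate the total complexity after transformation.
559

Step 1: Count records where category = 'bug': 1
Step 2: Total bonus added: 1 × 500 = 500
Step 3: Original sum of complexity: 59
Step 4: Final sum = 59 + 500 = 559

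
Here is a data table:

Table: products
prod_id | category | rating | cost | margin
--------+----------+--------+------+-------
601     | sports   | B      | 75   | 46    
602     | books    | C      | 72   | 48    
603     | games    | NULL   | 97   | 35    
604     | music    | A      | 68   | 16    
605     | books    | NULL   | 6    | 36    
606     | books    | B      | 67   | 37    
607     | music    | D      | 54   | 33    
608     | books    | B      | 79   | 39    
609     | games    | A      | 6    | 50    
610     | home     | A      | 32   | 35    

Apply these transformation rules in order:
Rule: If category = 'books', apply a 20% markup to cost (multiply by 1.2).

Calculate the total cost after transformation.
600.8

Step 1: Records with category = 'books' have total cost = 224
Step 2: Apply multiplier: 224 × 1.2 = 268.8
Step 3: Other records total: 332
Step 4: Final sum = 268.8 + 332 = 600.8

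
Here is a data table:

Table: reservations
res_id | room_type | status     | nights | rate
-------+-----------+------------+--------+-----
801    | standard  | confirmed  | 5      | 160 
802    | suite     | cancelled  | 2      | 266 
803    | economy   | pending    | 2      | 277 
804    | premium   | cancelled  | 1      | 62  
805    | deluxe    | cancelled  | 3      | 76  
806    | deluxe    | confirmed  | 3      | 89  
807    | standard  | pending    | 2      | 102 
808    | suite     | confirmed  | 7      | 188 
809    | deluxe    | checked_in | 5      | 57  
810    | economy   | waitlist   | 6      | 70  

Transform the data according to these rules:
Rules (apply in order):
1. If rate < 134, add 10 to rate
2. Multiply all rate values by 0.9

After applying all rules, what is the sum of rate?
1266.3

Step 1: Apply Rule 1 - Add 10 to records with rate < 134
  - 6 records affected: 456 + (6 × 10) = 516
  - Unaffected records: 891
  - Sum after Rule 1: 1407
Step 2: Apply Rule 2 - Multiply all by 0.9
  - 1407 × 0.9 = 1266.3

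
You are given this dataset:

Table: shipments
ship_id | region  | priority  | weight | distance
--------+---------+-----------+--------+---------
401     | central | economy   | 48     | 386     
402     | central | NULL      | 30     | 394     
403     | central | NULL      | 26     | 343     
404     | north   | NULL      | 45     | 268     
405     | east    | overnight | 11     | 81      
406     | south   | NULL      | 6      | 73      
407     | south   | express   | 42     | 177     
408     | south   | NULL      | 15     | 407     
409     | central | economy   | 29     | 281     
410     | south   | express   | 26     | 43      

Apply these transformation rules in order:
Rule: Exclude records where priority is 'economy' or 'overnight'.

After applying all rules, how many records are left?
7

Step 1: Count records to exclude
  - 2 (economy) + 1 (overnight) = 3 records
Step 2: Total records: 10
Step 3: Remaining = 10 - 3 = 7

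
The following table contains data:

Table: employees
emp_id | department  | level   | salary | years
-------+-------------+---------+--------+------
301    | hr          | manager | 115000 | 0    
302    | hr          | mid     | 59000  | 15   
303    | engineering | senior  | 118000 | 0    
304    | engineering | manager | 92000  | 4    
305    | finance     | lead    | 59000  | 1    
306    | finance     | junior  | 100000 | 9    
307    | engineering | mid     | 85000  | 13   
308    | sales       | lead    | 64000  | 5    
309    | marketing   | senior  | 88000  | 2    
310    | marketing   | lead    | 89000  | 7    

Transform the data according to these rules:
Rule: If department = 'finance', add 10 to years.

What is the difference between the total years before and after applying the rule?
20

Step 1: Original sum of years = 56
Step 2: 2 records have department = 'finance'
Step 3: Each affected record changes by 10
Step 4: Total change = 2 × 10 = 20
Step 5: New sum = 56 + 20 = 76
Step 6: Difference = |76 - 56| = 20
        (Sum increased by 20)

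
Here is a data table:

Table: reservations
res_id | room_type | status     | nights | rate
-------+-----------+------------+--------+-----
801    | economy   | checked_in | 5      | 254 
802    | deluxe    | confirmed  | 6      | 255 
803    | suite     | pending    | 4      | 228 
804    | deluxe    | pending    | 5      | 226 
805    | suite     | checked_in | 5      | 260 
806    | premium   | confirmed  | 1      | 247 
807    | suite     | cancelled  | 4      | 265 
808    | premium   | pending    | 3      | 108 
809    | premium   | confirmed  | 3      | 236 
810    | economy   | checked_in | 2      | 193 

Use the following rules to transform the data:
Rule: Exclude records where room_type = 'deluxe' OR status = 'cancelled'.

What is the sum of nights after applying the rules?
23

Step 1: Find records where room_type = 'deluxe' OR status = 'cancelled'
Step 2: 3 records match, summing to 15
Step 3: Original sum: 38
Step 4: Remaining sum = 38 - 15 = 23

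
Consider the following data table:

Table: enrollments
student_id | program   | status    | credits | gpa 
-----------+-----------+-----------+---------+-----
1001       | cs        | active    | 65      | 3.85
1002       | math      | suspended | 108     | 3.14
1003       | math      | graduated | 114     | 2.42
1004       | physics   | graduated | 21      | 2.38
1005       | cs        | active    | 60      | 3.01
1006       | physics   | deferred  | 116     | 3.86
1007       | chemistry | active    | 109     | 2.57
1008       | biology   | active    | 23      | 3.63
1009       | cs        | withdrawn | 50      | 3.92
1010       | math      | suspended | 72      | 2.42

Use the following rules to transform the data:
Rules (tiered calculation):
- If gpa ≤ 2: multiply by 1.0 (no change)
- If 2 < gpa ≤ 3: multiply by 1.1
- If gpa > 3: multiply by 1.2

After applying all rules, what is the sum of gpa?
36.46

Step 1: Tier 1 (gpa ≤ 2): 0 records, sum = 0 × 1.0 = 0.0
Step 2: Tier 2 (2 < gpa ≤ 3): 4 records, sum = 9.79 × 1.1 = 10.77
Step 3: Tier 3 (gpa > 3): 6 records, sum = 21.41 × 1.2 = 25.69
Step 4: Final sum = 0.0 + 10.77 + 25.69 = 36.46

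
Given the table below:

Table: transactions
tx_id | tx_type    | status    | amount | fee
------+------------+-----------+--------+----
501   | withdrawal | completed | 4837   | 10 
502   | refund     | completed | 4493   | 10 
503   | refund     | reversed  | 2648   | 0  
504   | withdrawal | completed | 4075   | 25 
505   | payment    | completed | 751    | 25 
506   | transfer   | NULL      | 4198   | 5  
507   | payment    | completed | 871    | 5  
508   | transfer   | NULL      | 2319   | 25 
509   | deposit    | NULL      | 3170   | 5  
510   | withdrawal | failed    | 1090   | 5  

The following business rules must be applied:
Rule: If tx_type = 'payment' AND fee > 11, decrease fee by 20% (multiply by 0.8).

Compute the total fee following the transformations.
110.0

Step 1: Find records where tx_type = 'payment' AND fee > 11
Step 2: 1 records match, summing to 25
Step 3: After multiplier: 25 × 0.8 = 20.0
Step 4: Unaffected records sum: 90
Step 5: Final sum = 20.0 + 90 = 110.0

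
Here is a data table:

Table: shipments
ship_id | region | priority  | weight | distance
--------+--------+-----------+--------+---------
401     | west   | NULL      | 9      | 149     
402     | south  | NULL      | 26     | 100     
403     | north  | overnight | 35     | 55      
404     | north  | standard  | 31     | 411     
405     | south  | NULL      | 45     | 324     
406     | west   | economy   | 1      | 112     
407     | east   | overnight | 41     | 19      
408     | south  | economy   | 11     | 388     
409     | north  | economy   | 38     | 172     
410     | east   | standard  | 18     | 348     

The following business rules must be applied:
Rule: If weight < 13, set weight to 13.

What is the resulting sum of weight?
273

Step 1: 3 records have weight < 13
Step 2: These records originally summed to 21
Step 3: After setting to minimum: 3 × 13 = 39
Step 4: Unaffected records sum: 234
Step 5: Final sum = 39 + 234 = 273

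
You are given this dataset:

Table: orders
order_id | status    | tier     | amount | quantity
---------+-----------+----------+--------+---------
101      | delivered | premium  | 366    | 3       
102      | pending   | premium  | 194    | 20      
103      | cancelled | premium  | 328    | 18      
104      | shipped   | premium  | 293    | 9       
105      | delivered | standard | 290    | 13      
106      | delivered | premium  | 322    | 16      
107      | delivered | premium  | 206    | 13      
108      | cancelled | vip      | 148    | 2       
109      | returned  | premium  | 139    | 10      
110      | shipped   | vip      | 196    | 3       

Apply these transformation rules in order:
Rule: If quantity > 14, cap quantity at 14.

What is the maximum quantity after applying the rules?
14

Step 1: Original maximum quantity = 20
Step 2: Apply cap at 14
Step 3: 3 records had quantity > 14 and were capped
Step 4: Maximum after transformation = 14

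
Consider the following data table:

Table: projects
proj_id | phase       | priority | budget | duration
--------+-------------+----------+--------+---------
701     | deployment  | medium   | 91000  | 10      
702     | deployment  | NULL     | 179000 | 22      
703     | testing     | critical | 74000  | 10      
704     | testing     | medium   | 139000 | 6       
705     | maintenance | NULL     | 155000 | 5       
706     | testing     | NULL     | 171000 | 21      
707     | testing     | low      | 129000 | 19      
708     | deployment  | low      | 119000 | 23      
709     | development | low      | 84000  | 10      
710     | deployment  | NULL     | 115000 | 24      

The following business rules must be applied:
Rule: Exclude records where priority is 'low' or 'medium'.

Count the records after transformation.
5

Step 1: Count records to exclude
  - 3 (low) + 2 (medium) = 5 records
Step 2: Total records: 10
Step 3: Remaining = 10 - 5 = 5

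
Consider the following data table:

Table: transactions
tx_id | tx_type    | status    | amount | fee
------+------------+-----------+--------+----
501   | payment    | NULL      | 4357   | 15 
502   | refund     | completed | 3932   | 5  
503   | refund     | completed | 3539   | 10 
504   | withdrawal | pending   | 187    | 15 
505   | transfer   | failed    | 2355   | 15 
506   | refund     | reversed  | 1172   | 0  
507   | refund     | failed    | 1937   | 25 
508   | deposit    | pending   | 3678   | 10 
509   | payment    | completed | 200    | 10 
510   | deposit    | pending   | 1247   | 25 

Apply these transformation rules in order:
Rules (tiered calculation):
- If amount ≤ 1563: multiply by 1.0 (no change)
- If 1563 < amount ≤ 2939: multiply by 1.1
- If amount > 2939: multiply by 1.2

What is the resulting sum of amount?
26134.4

Step 1: Tier 1 (amount ≤ 1563): 4 records, sum = 2806 × 1.0 = 2806.0
Step 2: Tier 2 (1563 < amount ≤ 2939): 2 records, sum = 4292 × 1.1 = 4721.2
Step 3: Tier 3 (amount > 2939): 4 records, sum = 15506 × 1.2 = 18607.2
Step 4: Final sum = 2806.0 + 4721.2 + 18607.2 = 26134.4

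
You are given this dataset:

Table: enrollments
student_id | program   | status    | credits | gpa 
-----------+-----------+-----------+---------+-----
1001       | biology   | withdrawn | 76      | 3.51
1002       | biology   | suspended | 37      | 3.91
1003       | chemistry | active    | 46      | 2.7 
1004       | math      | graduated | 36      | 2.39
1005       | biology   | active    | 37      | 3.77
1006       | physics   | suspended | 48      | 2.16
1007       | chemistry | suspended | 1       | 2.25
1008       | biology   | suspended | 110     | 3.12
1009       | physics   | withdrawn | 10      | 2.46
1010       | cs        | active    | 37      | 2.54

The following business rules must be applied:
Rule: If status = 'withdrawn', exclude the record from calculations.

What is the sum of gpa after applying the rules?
22.84

Step 1: Identify records where status = 'withdrawn'
Step 2: The excluded records sum to 5.97
Step 3: Original total gpa = 28.81
Step 4: Remaining total = 28.81 - 5.97 = 22.84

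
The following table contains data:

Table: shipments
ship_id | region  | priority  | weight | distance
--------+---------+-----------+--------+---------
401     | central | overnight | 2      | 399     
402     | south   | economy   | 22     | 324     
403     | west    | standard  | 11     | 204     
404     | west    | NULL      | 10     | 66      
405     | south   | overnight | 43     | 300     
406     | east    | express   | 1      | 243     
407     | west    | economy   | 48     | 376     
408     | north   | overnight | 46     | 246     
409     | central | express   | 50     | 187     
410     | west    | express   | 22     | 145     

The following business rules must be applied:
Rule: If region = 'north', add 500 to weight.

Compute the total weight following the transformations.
755

Step 1: Count records where region = 'north': 1
Step 2: Total bonus added: 1 × 500 = 500
Step 3: Original sum of weight: 255
Step 4: Final sum = 255 + 500 = 755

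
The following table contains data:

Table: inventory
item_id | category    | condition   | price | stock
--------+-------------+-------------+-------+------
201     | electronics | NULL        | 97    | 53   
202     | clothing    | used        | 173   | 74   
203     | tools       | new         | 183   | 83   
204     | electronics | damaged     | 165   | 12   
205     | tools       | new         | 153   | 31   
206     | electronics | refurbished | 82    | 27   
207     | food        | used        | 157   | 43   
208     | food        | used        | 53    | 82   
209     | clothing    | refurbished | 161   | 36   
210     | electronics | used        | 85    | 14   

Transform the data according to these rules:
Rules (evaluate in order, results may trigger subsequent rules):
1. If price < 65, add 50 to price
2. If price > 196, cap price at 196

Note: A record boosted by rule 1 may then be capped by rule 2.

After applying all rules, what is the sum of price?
1359

Step 1: Apply rule 1 to records with price < 65
  - 1 records get bonus of 50
  - Of these, 0 records then exceed 196 and get capped
Step 2: Apply rule 2 to records with price > 196
  - 0 records (original) are capped
Step 3: Calculate final sum = 1359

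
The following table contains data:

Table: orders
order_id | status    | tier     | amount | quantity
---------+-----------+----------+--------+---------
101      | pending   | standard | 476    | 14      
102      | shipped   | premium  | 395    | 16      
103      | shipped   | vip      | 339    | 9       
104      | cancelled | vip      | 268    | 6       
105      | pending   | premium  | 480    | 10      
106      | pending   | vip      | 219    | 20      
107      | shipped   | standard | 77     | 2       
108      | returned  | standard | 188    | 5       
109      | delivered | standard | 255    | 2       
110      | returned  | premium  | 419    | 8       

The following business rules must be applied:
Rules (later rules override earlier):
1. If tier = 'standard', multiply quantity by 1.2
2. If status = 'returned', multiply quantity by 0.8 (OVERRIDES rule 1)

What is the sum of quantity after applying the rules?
93.0

Step 1: Rule 2 takes priority for records with status = 'returned'
  - 2 records: 13 × 0.8 = 10.4
Step 2: Rule 1 applies to remaining records with tier = 'standard'
  - 3 records: 18 × 1.2 = 21.6
Step 3: Other records unchanged: 61
Step 4: Final sum = 10.4 + 21.6 + 61 = 93.0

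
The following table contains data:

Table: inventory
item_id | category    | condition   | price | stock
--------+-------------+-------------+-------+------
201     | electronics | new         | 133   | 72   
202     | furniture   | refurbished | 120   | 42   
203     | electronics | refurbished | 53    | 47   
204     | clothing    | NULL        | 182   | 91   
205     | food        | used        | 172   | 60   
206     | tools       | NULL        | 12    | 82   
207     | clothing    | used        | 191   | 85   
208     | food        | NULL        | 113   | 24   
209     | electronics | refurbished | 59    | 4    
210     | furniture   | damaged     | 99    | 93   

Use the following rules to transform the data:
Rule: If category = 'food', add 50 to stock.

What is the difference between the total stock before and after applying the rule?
100

Step 1: Original sum of stock = 600
Step 2: 2 records have category = 'food'
Step 3: Each affected record changes by 50
Step 4: Total change = 2 × 50 = 100
Step 5: New sum = 600 + 100 = 700
Step 6: Difference = |700 - 600| = 100
        (Sum increased by 100)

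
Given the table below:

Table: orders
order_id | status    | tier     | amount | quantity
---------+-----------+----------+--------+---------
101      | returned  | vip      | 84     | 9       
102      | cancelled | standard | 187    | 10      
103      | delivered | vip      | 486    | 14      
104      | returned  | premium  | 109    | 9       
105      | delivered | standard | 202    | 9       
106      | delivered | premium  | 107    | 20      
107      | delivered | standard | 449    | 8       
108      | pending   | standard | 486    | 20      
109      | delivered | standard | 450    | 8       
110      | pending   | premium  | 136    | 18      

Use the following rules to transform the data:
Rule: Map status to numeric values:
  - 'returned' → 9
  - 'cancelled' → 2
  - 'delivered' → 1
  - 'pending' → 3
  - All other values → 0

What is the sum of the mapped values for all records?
31

Step 1: Apply mapping to each record
Step 2: Count by status:
  'returned': 2 records × 9 = 18
  'cancelled': 1 records × 2 = 2
  'delivered': 5 records × 1 = 5
  'pending': 2 records × 3 = 6
Step 3: Sum all mapped values = 31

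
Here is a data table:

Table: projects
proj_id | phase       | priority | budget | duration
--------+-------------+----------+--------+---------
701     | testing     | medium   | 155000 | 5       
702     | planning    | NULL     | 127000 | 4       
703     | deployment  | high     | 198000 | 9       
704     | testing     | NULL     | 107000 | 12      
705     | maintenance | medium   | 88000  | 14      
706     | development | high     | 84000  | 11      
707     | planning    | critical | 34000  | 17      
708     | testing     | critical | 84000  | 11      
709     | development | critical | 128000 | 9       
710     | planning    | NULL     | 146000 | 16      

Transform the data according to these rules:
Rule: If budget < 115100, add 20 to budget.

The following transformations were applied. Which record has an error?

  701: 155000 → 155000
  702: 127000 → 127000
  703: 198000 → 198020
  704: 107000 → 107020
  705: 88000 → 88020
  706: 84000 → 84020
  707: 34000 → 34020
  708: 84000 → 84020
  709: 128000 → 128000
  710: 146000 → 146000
Record 703 has an error. The correct transformed value should be 198000, not 198020.

Step 1: Check each record against the rule
Step 2: Record 703 has budget = 198000
Step 3: Since 198000 >= 115100, the bonus should not have been applied
Step 4: Correct value = 198000, but claimed value = 198020
Conclusion: Record 703 has the error.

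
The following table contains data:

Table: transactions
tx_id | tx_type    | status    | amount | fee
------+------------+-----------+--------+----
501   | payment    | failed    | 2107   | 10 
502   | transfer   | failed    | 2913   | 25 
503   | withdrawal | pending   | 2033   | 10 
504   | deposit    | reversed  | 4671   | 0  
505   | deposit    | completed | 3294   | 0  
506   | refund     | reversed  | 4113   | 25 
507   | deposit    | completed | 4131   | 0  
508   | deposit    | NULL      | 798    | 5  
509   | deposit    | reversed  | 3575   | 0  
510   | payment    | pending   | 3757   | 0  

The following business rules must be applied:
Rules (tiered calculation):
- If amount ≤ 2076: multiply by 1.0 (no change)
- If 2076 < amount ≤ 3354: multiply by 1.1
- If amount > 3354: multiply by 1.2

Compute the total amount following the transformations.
36272.8

Step 1: Tier 1 (amount ≤ 2076): 2 records, sum = 2831 × 1.0 = 2831.0
Step 2: Tier 2 (2076 < amount ≤ 3354): 3 records, sum = 8314 × 1.1 = 9145.4
Step 3: Tier 3 (amount > 3354): 5 records, sum = 20247 × 1.2 = 24296.4
Step 4: Final sum = 2831.0 + 9145.4 + 24296.4 = 36272.8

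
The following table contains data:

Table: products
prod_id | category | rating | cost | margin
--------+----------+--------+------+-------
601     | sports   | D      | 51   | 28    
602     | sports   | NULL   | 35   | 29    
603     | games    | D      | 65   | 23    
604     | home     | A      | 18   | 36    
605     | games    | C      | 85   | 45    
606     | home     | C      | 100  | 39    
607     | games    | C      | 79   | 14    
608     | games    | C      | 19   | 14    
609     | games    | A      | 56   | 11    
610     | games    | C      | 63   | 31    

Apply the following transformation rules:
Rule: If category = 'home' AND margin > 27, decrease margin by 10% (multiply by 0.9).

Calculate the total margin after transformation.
262.5

Step 1: Find records where category = 'home' AND margin > 27
Step 2: 2 records match, summing to 75
Step 3: After multiplier: 75 × 0.9 = 67.5
Step 4: Unaffected records sum: 195
Step 5: Final sum = 67.5 + 195 = 262.5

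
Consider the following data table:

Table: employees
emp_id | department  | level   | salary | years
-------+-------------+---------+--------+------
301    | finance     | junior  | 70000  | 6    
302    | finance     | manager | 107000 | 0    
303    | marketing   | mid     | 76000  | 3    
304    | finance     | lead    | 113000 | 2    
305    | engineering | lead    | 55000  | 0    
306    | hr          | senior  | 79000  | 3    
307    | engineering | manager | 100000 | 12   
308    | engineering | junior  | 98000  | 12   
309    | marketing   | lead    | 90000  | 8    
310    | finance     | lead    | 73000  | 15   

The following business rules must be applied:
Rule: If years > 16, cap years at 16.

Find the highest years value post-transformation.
15

Step 1: Original maximum years = 15
Step 2: Check cap of 16 against maximum
Step 3: No records exceed the cap (max 15 <= cap 16), so no capping applies
Step 4: Maximum after transformation = 15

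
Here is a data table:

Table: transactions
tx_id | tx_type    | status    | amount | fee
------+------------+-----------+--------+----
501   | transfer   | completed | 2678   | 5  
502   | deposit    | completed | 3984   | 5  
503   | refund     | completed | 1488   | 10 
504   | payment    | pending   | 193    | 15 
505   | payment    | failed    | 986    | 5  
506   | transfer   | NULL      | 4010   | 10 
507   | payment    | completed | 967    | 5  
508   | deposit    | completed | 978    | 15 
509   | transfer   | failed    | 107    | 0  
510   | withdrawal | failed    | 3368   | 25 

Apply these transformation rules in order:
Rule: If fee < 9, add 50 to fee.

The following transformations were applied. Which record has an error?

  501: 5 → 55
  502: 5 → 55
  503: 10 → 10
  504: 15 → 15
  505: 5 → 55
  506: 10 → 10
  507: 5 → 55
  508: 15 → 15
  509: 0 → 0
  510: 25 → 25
Record 509 has an error. The correct transformed value should be 50, not 0.

Step 1: Check each record against the rule
Step 2: Record 509 has fee = 0
Step 3: Since 0 < 9, the bonus should have been applied
Step 4: Correct value = 50, but claimed value = 0
Conclusion: Record 509 has the error.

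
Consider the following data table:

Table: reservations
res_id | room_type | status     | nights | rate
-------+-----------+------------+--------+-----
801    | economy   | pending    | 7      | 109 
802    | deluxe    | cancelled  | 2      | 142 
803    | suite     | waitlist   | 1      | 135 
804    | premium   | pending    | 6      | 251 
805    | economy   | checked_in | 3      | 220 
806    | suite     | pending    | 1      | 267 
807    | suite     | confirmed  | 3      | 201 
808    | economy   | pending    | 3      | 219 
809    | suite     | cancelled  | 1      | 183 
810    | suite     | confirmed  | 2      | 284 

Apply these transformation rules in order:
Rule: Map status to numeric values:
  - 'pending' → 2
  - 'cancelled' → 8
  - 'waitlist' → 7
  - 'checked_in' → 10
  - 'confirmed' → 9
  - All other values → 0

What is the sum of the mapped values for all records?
59

Step 1: Apply mapping to each record
Step 2: Count by status:
  'pending': 4 records × 2 = 8
  'cancelled': 2 records × 8 = 16
  'waitlist': 1 records × 7 = 7
  'checked_in': 1 records × 10 = 10
  'confirmed': 2 records × 9 = 18
Step 3: Sum all mapped values = 59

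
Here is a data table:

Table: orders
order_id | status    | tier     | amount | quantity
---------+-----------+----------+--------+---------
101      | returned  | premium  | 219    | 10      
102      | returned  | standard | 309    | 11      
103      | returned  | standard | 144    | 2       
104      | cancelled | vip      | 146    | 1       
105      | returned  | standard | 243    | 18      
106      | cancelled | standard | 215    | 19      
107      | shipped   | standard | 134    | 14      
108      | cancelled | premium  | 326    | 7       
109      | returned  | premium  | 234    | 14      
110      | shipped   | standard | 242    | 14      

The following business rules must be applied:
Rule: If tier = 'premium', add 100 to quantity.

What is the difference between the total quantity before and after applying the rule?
300

Step 1: Original sum of quantity = 110
Step 2: 3 records have tier = 'premium'
Step 3: Each affected record changes by 100
Step 4: Total change = 3 × 100 = 300
Step 5: New sum = 110 + 300 = 410
Step 6: Difference = |410 - 110| = 300
        (Sum increased by 300)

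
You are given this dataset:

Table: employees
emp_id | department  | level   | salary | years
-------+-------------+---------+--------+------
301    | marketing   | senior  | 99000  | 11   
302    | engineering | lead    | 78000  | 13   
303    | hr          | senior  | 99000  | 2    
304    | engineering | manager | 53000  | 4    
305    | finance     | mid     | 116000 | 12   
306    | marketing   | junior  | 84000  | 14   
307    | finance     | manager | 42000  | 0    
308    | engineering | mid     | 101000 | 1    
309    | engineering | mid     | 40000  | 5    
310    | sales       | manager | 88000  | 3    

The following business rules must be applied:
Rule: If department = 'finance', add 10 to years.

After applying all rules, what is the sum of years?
85

Step 1: Count records where department = 'finance': 2
Step 2: Total bonus added: 2 × 10 = 20
Step 3: Original sum of years: 65
Step 4: Final sum = 65 + 20 = 85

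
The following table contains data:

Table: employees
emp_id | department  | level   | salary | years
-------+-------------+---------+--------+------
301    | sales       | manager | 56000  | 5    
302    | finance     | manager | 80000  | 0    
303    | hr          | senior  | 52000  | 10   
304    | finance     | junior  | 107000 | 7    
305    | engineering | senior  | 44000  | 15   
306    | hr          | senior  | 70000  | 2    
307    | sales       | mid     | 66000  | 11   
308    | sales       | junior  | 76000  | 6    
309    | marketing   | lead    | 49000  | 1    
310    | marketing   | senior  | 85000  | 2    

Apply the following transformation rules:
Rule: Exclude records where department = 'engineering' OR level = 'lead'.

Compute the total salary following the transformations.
592000

Step 1: Find records where department = 'engineering' OR level = 'lead'
Step 2: 2 records match, summing to 93000
Step 3: Original sum: 685000
Step 4: Remaining sum = 685000 - 93000 = 592000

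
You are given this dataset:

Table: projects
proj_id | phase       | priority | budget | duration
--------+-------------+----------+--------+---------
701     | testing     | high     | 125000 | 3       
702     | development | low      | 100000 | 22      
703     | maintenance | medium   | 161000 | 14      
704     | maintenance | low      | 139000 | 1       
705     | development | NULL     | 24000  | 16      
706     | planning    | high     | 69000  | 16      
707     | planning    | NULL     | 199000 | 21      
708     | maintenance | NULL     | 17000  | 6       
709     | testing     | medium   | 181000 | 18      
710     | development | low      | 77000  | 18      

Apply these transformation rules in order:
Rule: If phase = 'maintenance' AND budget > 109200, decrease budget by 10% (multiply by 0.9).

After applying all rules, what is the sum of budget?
1062000.0

Step 1: Find records where phase = 'maintenance' AND budget > 109200
Step 2: 2 records match, summing to 300000
Step 3: After multiplier: 300000 × 0.9 = 270000.0
Step 4: Unaffected records sum: 792000
Step 5: Final sum = 270000.0 + 792000 = 1062000.0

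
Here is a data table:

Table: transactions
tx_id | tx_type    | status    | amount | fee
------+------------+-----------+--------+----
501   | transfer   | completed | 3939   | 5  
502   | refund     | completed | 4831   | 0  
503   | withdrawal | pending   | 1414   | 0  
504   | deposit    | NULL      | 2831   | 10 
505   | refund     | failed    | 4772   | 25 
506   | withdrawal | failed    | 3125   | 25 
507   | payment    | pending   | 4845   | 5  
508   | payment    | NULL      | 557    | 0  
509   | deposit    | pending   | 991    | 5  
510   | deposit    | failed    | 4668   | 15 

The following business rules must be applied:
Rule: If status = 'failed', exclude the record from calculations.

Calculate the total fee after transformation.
25

Step 1: Identify records where status = 'failed'
Step 2: The excluded records sum to 65
Step 3: Original total fee = 90
Step 4: Remaining total = 90 - 65 = 25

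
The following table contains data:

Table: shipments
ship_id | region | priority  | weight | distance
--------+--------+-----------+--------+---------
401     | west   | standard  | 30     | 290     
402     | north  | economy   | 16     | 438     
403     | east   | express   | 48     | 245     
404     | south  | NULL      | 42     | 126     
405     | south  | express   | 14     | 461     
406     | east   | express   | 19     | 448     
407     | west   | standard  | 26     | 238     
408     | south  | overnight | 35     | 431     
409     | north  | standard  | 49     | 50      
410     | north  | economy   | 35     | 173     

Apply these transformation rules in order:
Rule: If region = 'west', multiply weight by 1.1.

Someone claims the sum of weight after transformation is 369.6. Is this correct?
No, the correct result is 319.6.

Step 1: Calculate the correct sum after transformation
Step 2: Apply multiplier 1.1 to records where region = 'west'
Step 3: Correct result = 319.6
Step 4: Claimed result = 369.6
Step 5: 319.6 ≠ 369.6
Conclusion: The claimed result is incorrect. The correct answer is 319.6.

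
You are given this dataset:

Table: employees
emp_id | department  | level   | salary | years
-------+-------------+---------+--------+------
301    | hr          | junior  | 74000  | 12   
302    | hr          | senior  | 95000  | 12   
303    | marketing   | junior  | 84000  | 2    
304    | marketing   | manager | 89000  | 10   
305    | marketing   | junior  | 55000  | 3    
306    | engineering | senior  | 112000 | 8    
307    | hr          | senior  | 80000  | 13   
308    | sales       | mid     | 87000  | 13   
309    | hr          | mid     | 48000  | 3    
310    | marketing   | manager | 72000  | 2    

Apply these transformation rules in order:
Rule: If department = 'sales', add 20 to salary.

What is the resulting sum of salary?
796020

Step 1: Count records where department = 'sales': 1
Step 2: Total bonus added: 1 × 20 = 20
Step 3: Original sum of salary: 796000
Step 4: Final sum = 796000 + 20 = 796020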